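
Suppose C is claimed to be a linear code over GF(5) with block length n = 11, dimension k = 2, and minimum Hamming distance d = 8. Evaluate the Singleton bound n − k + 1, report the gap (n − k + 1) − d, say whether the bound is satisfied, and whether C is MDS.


Singleton RHS = n − k + 1 = 10, slack = 2, bound satisfied, not MDS.

Singleton bound: d ≤ n − k + 1.
Here n = 11, k = 2, so n − k + 1 = 10.
Given d = 8, check d ≤ 10: YES.
Slack = (n − k + 1) − d = 2.
The code is NOT MDS (slack = 2 > 0).
Description: the claimed parameters are [11, 2, 8]_5; such a code would be non-MDS.


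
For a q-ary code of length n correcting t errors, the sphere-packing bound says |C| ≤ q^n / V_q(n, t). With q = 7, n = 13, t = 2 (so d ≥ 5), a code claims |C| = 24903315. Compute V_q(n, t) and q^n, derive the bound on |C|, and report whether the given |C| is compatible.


V_q(n, t) = 2887, q^n = 96889010407, Hamming bound = 33560446, |C| = 24903315 ≤ bound (satisfied).

Step 1: Compute V_q(n, t) = Σ_{j=0}^2 C(n, j) (q−1)^j.
  j = 0: C(13,0)·(6)^0 = 1·1 = 1.
  j = 1: C(13,1)·(6)^1 = 13·6 = 78.
  j = 2: C(13,2)·(6)^2 = 78·36 = 2808.
  V_q(n, t) = 1 + 78 + 2808 = 2887.
Step 2: q^n = 7^13 = 96889010407.
Step 3: Hamming bound ⌊q^n / V_q(n,t)⌋ = ⌊96889010407/2887⌋ = 33560446.
Step 4: Compare |C| = 24903315 to 33560446: satisfied.
The claimed |C| lies below the Hamming bound.


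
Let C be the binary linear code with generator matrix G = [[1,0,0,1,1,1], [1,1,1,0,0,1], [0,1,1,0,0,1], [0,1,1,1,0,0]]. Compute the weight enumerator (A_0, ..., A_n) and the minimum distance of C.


Weight distribution: A_0 = 1, A_1 = 2, A_2 = 2, A_3 = 4, A_4 = 5, A_5 = 2. Minimum distance d = 1.

Enumerate all 2^4 = 16 messages m ∈ F_2^4.
For each, compute codeword c = mG in F_2^6, then tally its weight.
  m = 0000 → c = 000000, weight = 0.
  m = 1000 → c = 100111, weight = 4.
  m = 0100 → c = 111001, weight = 4.
  m = 1100 → c = 011110, weight = 4.
  m = 0010 → c = 011001, weight = 3.
  m = 1010 → c = 111110, weight = 5.
  m = 0110 → c = 100000, weight = 1.
  m = 1110 → c = 000111, weight = 3.
  m = 0001 → c = 011100, weight = 3.
  m = 1001 → c = 111011, weight = 5.
  m = 0101 → c = 100101, weight = 3.
  m = 1101 → c = 000010, weight = 1.
  m = 0011 → c = 000101, weight = 2.
  m = 1011 → c = 100010, weight = 2.
  m = 0111 → c = 111100, weight = 4.
  m = 1111 → c = 011011, weight = 4.
Tally weights:
  weight 0: 1 codewords.
  weight 1: 2 codewords.
  weight 2: 2 codewords.
  weight 3: 4 codewords.
  weight 4: 5 codewords.
  weight 5: 2 codewords.
Minimum distance d = smallest w > 0 with A_w > 0 = 1.
Sanity: Σ A_w = 16 = 2^4 = 16 ✓.


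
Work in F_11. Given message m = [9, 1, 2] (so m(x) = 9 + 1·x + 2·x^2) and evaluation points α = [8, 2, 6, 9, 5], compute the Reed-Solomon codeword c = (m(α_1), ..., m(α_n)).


c = [2, 8, 10, 4, 9]

Message polynomial: m(x) = 9 + 1·x + 2·x^2 (mod 11).
For each evaluation point α_i, compute m(α_i) mod 11:
  α_1 = 8: Horner steps 2 → 6 → 2, so m(8) = 2.
  α_2 = 2: Horner steps 2 → 5 → 8, so m(2) = 8.
  α_3 = 6: Horner steps 2 → 2 → 10, so m(6) = 10.
  α_4 = 9: Horner steps 2 → 8 → 4, so m(9) = 4.
  α_5 = 5: Horner steps 2 → 0 → 9, so m(5) = 9.
Codeword c = [2, 8, 10, 4, 9] ∈ F_11^5.


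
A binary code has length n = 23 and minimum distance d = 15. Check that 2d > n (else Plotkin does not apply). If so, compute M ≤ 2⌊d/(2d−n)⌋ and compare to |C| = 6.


Plotkin bound M ≤ 4; given |C| = 6 > bound (violated).

Check applicability: 2d = 30, n = 23.
2d − n = 7 > 0, so Plotkin applies.
Compute d/(2d−n) = 15/7 ≈ 2.1429.
⌊d/(2d−n)⌋ = 2.
Plotkin bound: M ≤ 2·2 = 4.
Given |C| = 6, check: VIOLATED.
This |C| is above the Plotkin bound, so no binary code with n = 23, d = 15 and 6 codewords exists.


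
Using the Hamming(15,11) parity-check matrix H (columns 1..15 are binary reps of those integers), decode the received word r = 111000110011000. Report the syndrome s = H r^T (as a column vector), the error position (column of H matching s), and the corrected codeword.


s = (1, 0, 0, 0)^T, error position = 8, corrected codeword c = 111000100011000

Compute s = H r^T mod 2 one row at a time:
  s_1 = 1 + 0 + 0 + 1 + 1 + 0 + 0 + 0 = 3 ≡ 1 (mod 2).
  s_2 = 0 + 0 + 0 + 1 + 1 + 0 + 0 + 0 = 2 ≡ 0 (mod 2).
  s_3 = 1 + 1 + 0 + 1 + 0 + 1 + 0 + 0 = 4 ≡ 0 (mod 2).
  s_4 = 1 + 1 + 0 + 1 + 0 + 1 + 0 + 0 = 4 ≡ 0 (mod 2).
s = (1, 0, 0, 0)^T — this equals column 8 of H (binary 1000), so error is at position 8.
Correct: flip bit 8 of r = 111000110011000 to get c = 111000100011000.


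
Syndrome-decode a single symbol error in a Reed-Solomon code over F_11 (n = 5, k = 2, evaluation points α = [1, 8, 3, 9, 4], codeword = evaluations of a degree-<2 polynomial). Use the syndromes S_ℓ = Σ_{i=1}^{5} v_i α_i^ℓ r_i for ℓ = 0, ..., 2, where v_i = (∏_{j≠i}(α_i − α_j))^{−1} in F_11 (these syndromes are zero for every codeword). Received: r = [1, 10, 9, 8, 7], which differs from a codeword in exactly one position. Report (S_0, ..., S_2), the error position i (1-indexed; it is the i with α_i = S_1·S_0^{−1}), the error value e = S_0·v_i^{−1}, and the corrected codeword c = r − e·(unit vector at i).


S = (9, 9, 9), error at position 1, error magnitude e = 10, c = [2, 10, 9, 8, 7].

Step 1: column multipliers v_i = (∏_{j≠i}(α_i − α_j))^{−1} mod 11.
  i = 1 (α = 1): (1−8)(1−3)(1−9)(1−4) = (−7)·(−2)·(−8)·(−3) = 336 ≡ 6, so v_1 = 6^{−1} = 2 (mod 11).
  i = 2 (α = 8): (8−1)(8−3)(8−9)(8−4) = 7·5·(−1)·4 = −140 ≡ 3, so v_2 = 3^{−1} = 4 (mod 11).
  i = 3 (α = 3): (3−1)(3−8)(3−9)(3−4) = 2·(−5)·(−6)·(−1) = −60 ≡ 6, so v_3 = 6^{−1} = 2 (mod 11).
  i = 4 (α = 9): (9−1)(9−8)(9−3)(9−4) = 8·1·6·5 = 240 ≡ 9, so v_4 = 9^{−1} = 5 (mod 11).
  i = 5 (α = 4): (4−1)(4−8)(4−3)(4−9) = 3·(−4)·1·(−5) = 60 ≡ 5, so v_5 = 5^{−1} = 9 (mod 11).
  v = [2, 4, 2, 5, 9].
Step 2: syndromes of r = [1, 10, 9, 8, 7] (all sums mod 11).
  S_0 = Σ v_i r_i = 2·1 + 4·10 + 2·9 + 5·8 + 9·7 = 163 ≡ 9.
  S_1 = Σ v_i α_i r_i = 2·1·1 + 4·8·10 + 2·3·9 + 5·9·8 + 9·4·7 = 988 ≡ 9.
  α_i^2 mod 11 = [1, 9, 9, 4, 5].
  S_2 = Σ v_i α_i^2 r_i = 2·1·1 + 4·9·10 + 2·9·9 + 5·4·8 + 9·5·7 = 999 ≡ 9.
  S = (9, 9, 9) ≠ 0, so r is not a codeword (an error is present).
Step 3: locate the error. For a single error e at position i, S_ℓ = v_i·e·α_i^ℓ, so α_err = S_1/S_0.
  S_0^{−1} = 9^{−1} = 5 (mod 11), so α_err = 9·5 = 45 ≡ 1 = α_1. Error position i = 1.
  Consistency check: S_2/S_1 = 9·5 = 45 ≡ 1 = α_err ✓ (single-error assumption holds).
Step 4: error magnitude e = S_0/v_1 = S_0·∏_{j≠1}(α_1 − α_j) = 9·6 = 54 ≡ 10 (mod 11).
Step 5: correct position 1: c_1 = r_1 − e = 1 − 10 ≡ 2 (mod 11). Hence c = [2, 10, 9, 8, 7].
  Check: interpolating c through the α_i gives m(x) = 4 + 9·x (degree < 2) with m(α_i) = c_i for every i, so c is indeed a codeword.


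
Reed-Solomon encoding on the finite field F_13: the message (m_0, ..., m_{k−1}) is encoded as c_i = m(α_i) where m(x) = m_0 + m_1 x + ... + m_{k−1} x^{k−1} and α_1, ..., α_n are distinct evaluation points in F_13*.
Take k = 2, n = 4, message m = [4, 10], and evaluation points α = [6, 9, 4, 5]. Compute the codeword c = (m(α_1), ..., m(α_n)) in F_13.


c = [12, 3, 5, 2]

Message polynomial: m(x) = 4 + 10·x (mod 13).
For each evaluation point α_i, compute m(α_i) mod 13:
  α_1 = 6: Horner steps 10 → 12, so m(6) = 12.
  α_2 = 9: Horner steps 10 → 3, so m(9) = 3.
  α_3 = 4: Horner steps 10 → 5, so m(4) = 5.
  α_4 = 5: Horner steps 10 → 2, so m(5) = 2.
Codeword c = [12, 3, 5, 2] ∈ F_13^4.


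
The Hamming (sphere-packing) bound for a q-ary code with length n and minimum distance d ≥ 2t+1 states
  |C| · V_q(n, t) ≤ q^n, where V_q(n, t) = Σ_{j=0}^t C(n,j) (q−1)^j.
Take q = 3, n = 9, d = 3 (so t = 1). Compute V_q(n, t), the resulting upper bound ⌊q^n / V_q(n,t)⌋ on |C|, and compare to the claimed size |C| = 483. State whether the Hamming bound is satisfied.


V_q(n, t) = 19, q^n = 19683, Hamming bound = 1035, |C| = 483 ≤ bound (satisfied).

Step 1: Compute V_q(n, t) = Σ_{j=0}^1 C(n, j) (q−1)^j.
  j = 0: C(9,0)·(2)^0 = 1·1 = 1.
  j = 1: C(9,1)·(2)^1 = 9·2 = 18.
  V_q(n, t) = 1 + 18 = 19.
Step 2: q^n = 3^9 = 19683.
Step 3: Hamming bound ⌊q^n / V_q(n,t)⌋ = ⌊19683/19⌋ = 1035.
Step 4: Compare |C| = 483 to 1035: satisfied.
The claimed |C| lies below the Hamming bound.


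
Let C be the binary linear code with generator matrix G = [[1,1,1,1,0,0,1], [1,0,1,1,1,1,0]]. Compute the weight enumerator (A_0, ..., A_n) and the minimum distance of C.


Weight distribution: A_0 = 1, A_4 = 1, A_5 = 2. Minimum distance d = 4.

Enumerate all 2^2 = 4 messages m ∈ F_2^2.
For each, compute codeword c = mG in F_2^7, then tally its weight.
  m = 00 → c = 0000000, weight = 0.
  m = 10 → c = 1111001, weight = 5.
  m = 01 → c = 1011110, weight = 5.
  m = 11 → c = 0100111, weight = 4.
Tally weights:
  weight 0: 1 codewords.
  weight 4: 1 codewords.
  weight 5: 2 codewords.
Minimum distance d = smallest w > 0 with A_w > 0 = 4.
Sanity: Σ A_w = 4 = 2^2 = 4 ✓.


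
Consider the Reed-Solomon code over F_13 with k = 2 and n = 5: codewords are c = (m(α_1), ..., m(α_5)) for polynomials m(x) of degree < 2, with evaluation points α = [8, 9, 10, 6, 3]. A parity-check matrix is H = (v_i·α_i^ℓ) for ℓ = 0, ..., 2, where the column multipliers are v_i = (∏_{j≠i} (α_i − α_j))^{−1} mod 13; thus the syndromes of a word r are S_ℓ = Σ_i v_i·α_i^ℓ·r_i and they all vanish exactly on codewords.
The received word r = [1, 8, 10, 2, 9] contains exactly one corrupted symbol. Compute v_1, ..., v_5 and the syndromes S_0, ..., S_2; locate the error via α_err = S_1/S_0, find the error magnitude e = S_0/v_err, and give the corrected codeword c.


S = (3, 11, 10), error at position 1, error magnitude e = 8, c = [6, 8, 10, 2, 9].

Step 1: column multipliers v_i = (∏_{j≠i}(α_i − α_j))^{−1} mod 13.
  i = 1 (α = 8): (8−9)(8−10)(8−6)(8−3) = (−1)·(−2)·2·5 = 20 ≡ 7, so v_1 = 7^{−1} = 2 (mod 13).
  i = 2 (α = 9): (9−8)(9−10)(9−6)(9−3) = 1·(−1)·3·6 = −18 ≡ 8, so v_2 = 8^{−1} = 5 (mod 13).
  i = 3 (α = 10): (10−8)(10−9)(10−6)(10−3) = 2·1·4·7 = 56 ≡ 4, so v_3 = 4^{−1} = 10 (mod 13).
  i = 4 (α = 6): (6−8)(6−9)(6−10)(6−3) = (−2)·(−3)·(−4)·3 = −72 ≡ 6, so v_4 = 6^{−1} = 11 (mod 13).
  i = 5 (α = 3): (3−8)(3−9)(3−10)(3−6) = (−5)·(−6)·(−7)·(−3) = 630 ≡ 6, so v_5 = 6^{−1} = 11 (mod 13).
  v = [2, 5, 10, 11, 11].
Step 2: syndromes of r = [1, 8, 10, 2, 9] (all sums mod 13).
  S_0 = Σ v_i r_i = 2·1 + 5·8 + 10·10 + 11·2 + 11·9 = 263 ≡ 3.
  S_1 = Σ v_i α_i r_i = 2·8·1 + 5·9·8 + 10·10·10 + 11·6·2 + 11·3·9 = 1805 ≡ 11.
  α_i^2 mod 13 = [12, 3, 9, 10, 9].
  S_2 = Σ v_i α_i^2 r_i = 2·12·1 + 5·3·8 + 10·9·10 + 11·10·2 + 11·9·9 = 2155 ≡ 10.
  S = (3, 11, 10) ≠ 0, so r is not a codeword (an error is present).
Step 3: locate the error. For a single error e at position i, S_ℓ = v_i·e·α_i^ℓ, so α_err = S_1/S_0.
  S_0^{−1} = 3^{−1} = 9 (mod 13), so α_err = 11·9 = 99 ≡ 8 = α_1. Error position i = 1.
  Consistency check: S_2/S_1 = 10·6 = 60 ≡ 8 = α_err ✓ (single-error assumption holds).
Step 4: error magnitude e = S_0/v_1 = S_0·∏_{j≠1}(α_1 − α_j) = 3·7 = 21 ≡ 8 (mod 13).
Step 5: correct position 1: c_1 = r_1 − e = 1 − 8 ≡ 6 (mod 13). Hence c = [6, 8, 10, 2, 9].
  Check: interpolating c through the α_i gives m(x) = 3 + 2·x (degree < 2) with m(α_i) = c_i for every i, so c is indeed a codeword.


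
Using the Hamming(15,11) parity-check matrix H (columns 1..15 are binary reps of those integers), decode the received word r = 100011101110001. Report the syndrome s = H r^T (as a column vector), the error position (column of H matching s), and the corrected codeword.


s = (0, 0, 1, 0)^T, error position = 2, corrected codeword c = 110011101110001

Compute s = H r^T mod 2 one row at a time:
  s_1 = 0 + 1 + 1 + 1 + 0 + 0 + 0 + 1 = 4 ≡ 0 (mod 2).
  s_2 = 0 + 1 + 1 + 1 + 0 + 0 + 0 + 1 = 4 ≡ 0 (mod 2).
  s_3 = 0 + 0 + 1 + 1 + 1 + 1 + 0 + 1 = 5 ≡ 1 (mod 2).
  s_4 = 1 + 0 + 1 + 1 + 1 + 1 + 0 + 1 = 6 ≡ 0 (mod 2).
s = (0, 0, 1, 0)^T — this equals column 2 of H (binary 0010), so error is at position 2.
Correct: flip bit 2 of r = 100011101110001 to get c = 110011101110001.


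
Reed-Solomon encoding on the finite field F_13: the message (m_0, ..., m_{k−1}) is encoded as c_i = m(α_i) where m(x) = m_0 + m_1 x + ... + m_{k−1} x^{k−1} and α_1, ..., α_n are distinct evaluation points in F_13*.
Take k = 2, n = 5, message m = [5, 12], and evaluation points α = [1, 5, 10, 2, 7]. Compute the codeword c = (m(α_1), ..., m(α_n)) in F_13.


c = [4, 0, 8, 3, 11]

Message polynomial: m(x) = 5 + 12·x (mod 13).
For each evaluation point α_i, compute m(α_i) mod 13:
  α_1 = 1: Horner steps 12 → 4, so m(1) = 4.
  α_2 = 5: Horner steps 12 → 0, so m(5) = 0.
  α_3 = 10: Horner steps 12 → 8, so m(10) = 8.
  α_4 = 2: Horner steps 12 → 3, so m(2) = 3.
  α_5 = 7: Horner steps 12 → 11, so m(7) = 11.
Codeword c = [4, 0, 8, 3, 11] ∈ F_13^5.


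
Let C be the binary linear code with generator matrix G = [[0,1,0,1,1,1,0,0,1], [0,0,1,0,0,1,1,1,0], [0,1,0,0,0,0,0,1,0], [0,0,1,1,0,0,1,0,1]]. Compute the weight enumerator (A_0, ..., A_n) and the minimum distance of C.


Weight distribution: A_0 = 1, A_1 = 1, A_2 = 1, A_3 = 1, A_4 = 5, A_5 = 5, A_6 = 1, A_7 = 1. Minimum distance d = 1.

Enumerate all 2^4 = 16 messages m ∈ F_2^4.
For each, compute codeword c = mG in F_2^9, then tally its weight.
  m = 0000 → c = 000000000, weight = 0.
  m = 1000 → c = 010111001, weight = 5.
  m = 0100 → c = 001001110, weight = 4.
  m = 1100 → c = 011110111, weight = 7.
  m = 0010 → c = 010000010, weight = 2.
  m = 1010 → c = 000111011, weight = 5.
  m = 0110 → c = 011001100, weight = 4.
  m = 1110 → c = 001110101, weight = 5.
  m = 0001 → c = 001100101, weight = 4.
  m = 1001 → c = 011011100, weight = 5.
  m = 0101 → c = 000101011, weight = 4.
  m = 1101 → c = 010010010, weight = 3.
  m = 0011 → c = 011100111, weight = 6.
  m = 1011 → c = 001011110, weight = 5.
  m = 0111 → c = 010101001, weight = 4.
  m = 1111 → c = 000010000, weight = 1.
Tally weights:
  weight 0: 1 codewords.
  weight 1: 1 codewords.
  weight 2: 1 codewords.
  weight 3: 1 codewords.
  weight 4: 5 codewords.
  weight 5: 5 codewords.
  weight 6: 1 codewords.
  weight 7: 1 codewords.
Minimum distance d = smallest w > 0 with A_w > 0 = 1.
Sanity: Σ A_w = 16 = 2^4 = 16 ✓.


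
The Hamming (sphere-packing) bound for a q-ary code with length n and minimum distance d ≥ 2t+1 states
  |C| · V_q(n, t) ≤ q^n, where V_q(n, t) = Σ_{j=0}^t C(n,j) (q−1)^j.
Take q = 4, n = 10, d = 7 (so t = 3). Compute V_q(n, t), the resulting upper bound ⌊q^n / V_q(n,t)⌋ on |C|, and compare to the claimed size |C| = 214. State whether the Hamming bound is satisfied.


V_q(n, t) = 3676, q^n = 1048576, Hamming bound = 285, |C| = 214 ≤ bound (satisfied).

Step 1: Compute V_q(n, t) = Σ_{j=0}^3 C(n, j) (q−1)^j.
  j = 0: C(10,0)·(3)^0 = 1·1 = 1.
  j = 1: C(10,1)·(3)^1 = 10·3 = 30.
  j = 2: C(10,2)·(3)^2 = 45·9 = 405.
  j = 3: C(10,3)·(3)^3 = 120·27 = 3240.
  V_q(n, t) = 1 + 30 + 405 + 3240 = 3676.
Step 2: q^n = 4^10 = 1048576.
Step 3: Hamming bound ⌊q^n / V_q(n,t)⌋ = ⌊1048576/3676⌋ = 285.
Step 4: Compare |C| = 214 to 285: satisfied.
The claimed |C| lies below the Hamming bound.


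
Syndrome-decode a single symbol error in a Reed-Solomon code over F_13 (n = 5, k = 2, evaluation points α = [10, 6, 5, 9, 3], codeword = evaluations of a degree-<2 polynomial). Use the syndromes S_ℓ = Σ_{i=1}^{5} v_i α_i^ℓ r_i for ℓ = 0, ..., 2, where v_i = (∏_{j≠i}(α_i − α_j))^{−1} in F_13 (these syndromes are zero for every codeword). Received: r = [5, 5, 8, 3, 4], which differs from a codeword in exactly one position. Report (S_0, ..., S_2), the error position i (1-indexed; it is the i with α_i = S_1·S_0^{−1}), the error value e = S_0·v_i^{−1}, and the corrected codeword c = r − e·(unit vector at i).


S = (6, 10, 8), error at position 2, error magnitude e = 8, c = [5, 10, 8, 3, 4].

Step 1: column multipliers v_i = (∏_{j≠i}(α_i − α_j))^{−1} mod 13.
  i = 1 (α = 10): (10−6)(10−5)(10−9)(10−3) = 4·5·1·7 = 140 ≡ 10, so v_1 = 10^{−1} = 4 (mod 13).
  i = 2 (α = 6): (6−10)(6−5)(6−9)(6−3) = (−4)·1·(−3)·3 = 36 ≡ 10, so v_2 = 10^{−1} = 4 (mod 13).
  i = 3 (α = 5): (5−10)(5−6)(5−9)(5−3) = (−5)·(−1)·(−4)·2 = −40 ≡ 12, so v_3 = 12^{−1} = 12 (mod 13).
  i = 4 (α = 9): (9−10)(9−6)(9−5)(9−3) = (−1)·3·4·6 = −72 ≡ 6, so v_4 = 6^{−1} = 11 (mod 13).
  i = 5 (α = 3): (3−10)(3−6)(3−5)(3−9) = (−7)·(−3)·(−2)·(−6) = 252 ≡ 5, so v_5 = 5^{−1} = 8 (mod 13).
  v = [4, 4, 12, 11, 8].
Step 2: syndromes of r = [5, 5, 8, 3, 4] (all sums mod 13).
  S_0 = Σ v_i r_i = 4·5 + 4·5 + 12·8 + 11·3 + 8·4 = 201 ≡ 6.
  S_1 = Σ v_i α_i r_i = 4·10·5 + 4·6·5 + 12·5·8 + 11·9·3 + 8·3·4 = 1193 ≡ 10.
  α_i^2 mod 13 = [9, 10, 12, 3, 9].
  S_2 = Σ v_i α_i^2 r_i = 4·9·5 + 4·10·5 + 12·12·8 + 11·3·3 + 8·9·4 = 1919 ≡ 8.
  S = (6, 10, 8) ≠ 0, so r is not a codeword (an error is present).
Step 3: locate the error. For a single error e at position i, S_ℓ = v_i·e·α_i^ℓ, so α_err = S_1/S_0.
  S_0^{−1} = 6^{−1} = 11 (mod 13), so α_err = 10·11 = 110 ≡ 6 = α_2. Error position i = 2.
  Consistency check: S_2/S_1 = 8·4 = 32 ≡ 6 = α_err ✓ (single-error assumption holds).
Step 4: error magnitude e = S_0/v_2 = S_0·∏_{j≠2}(α_2 − α_j) = 6·10 = 60 ≡ 8 (mod 13).
Step 5: correct position 2: c_2 = r_2 − e = 5 − 8 ≡ 10 (mod 13). Hence c = [5, 10, 8, 3, 4].
  Check: interpolating c through the α_i gives m(x) = 11 + 2·x (degree < 2) with m(α_i) = c_i for every i, so c is indeed a codeword.


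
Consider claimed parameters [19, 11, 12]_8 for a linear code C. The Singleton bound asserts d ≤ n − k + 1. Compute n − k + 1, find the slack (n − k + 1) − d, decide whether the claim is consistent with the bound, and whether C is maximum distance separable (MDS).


Singleton RHS = n − k + 1 = 9, slack = -3, bound violated (no such code; not MDS).

Singleton bound: d ≤ n − k + 1.
Here n = 19, k = 11, so n − k + 1 = 9.
Given d = 12, check d ≤ 9: NO.
Slack = (n − k + 1) − d = -3.
The slack is negative: d = 12 exceeds n − k + 1 = 9 by 3, so the Singleton bound is violated and no linear [19, 11, 12]_8 code can exist. In particular it is not MDS (MDS requires d = n − k + 1 exactly).
Description: the claimed parameters are [19, 11, 12]_8; such a code would be impossible (violates the Singleton bound).


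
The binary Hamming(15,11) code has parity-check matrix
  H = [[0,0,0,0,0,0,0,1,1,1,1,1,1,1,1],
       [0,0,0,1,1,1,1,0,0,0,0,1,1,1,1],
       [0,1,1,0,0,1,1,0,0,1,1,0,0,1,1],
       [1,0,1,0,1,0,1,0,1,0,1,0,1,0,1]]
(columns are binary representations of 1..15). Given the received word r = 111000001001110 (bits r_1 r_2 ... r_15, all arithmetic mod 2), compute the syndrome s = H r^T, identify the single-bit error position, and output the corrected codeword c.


s = (0, 1, 1, 0)^T, error position = 6, corrected codeword c = 111001001001110

Compute s = H r^T mod 2 one row at a time:
  s_1 = 0 + 1 + 0 + 0 + 1 + 1 + 1 + 0 = 4 ≡ 0 (mod 2).
  s_2 = 0 + 0 + 0 + 0 + 1 + 1 + 1 + 0 = 3 ≡ 1 (mod 2).
  s_3 = 1 + 1 + 0 + 0 + 0 + 0 + 1 + 0 = 3 ≡ 1 (mod 2).
  s_4 = 1 + 1 + 0 + 0 + 1 + 0 + 1 + 0 = 4 ≡ 0 (mod 2).
s = (0, 1, 1, 0)^T — this equals column 6 of H (binary 0110), so error is at position 6.
Correct: flip bit 6 of r = 111000001001110 to get c = 111001001001110.


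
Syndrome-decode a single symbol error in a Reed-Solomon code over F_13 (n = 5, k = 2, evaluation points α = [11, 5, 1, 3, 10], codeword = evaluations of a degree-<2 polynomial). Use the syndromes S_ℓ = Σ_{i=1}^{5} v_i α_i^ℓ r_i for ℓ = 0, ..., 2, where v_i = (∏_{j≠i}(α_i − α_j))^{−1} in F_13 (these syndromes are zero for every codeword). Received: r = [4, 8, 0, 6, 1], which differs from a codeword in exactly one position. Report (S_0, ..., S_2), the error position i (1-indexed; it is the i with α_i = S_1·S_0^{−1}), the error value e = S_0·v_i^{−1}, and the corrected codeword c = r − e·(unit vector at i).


S = (8, 1, 5), error at position 2, error magnitude e = 9, c = [4, 12, 0, 6, 1].

Step 1: column multipliers v_i = (∏_{j≠i}(α_i − α_j))^{−1} mod 13.
  i = 1 (α = 11): (11−5)(11−1)(11−3)(11−10) = 6·10·8·1 = 480 ≡ 12, so v_1 = 12^{−1} = 12 (mod 13).
  i = 2 (α = 5): (5−11)(5−1)(5−3)(5−10) = (−6)·4·2·(−5) = 240 ≡ 6, so v_2 = 6^{−1} = 11 (mod 13).
  i = 3 (α = 1): (1−11)(1−5)(1−3)(1−10) = (−10)·(−4)·(−2)·(−9) = 720 ≡ 5, so v_3 = 5^{−1} = 8 (mod 13).
  i = 4 (α = 3): (3−11)(3−5)(3−1)(3−10) = (−8)·(−2)·2·(−7) = −224 ≡ 10, so v_4 = 10^{−1} = 4 (mod 13).
  i = 5 (α = 10): (10−11)(10−5)(10−1)(10−3) = (−1)·5·9·7 = −315 ≡ 10, so v_5 = 10^{−1} = 4 (mod 13).
  v = [12, 11, 8, 4, 4].
Step 2: syndromes of r = [4, 8, 0, 6, 1] (all sums mod 13).
  S_0 = Σ v_i r_i = 12·4 + 11·8 + 8·0 + 4·6 + 4·1 = 164 ≡ 8.
  S_1 = Σ v_i α_i r_i = 12·11·4 + 11·5·8 + 8·1·0 + 4·3·6 + 4·10·1 = 1080 ≡ 1.
  α_i^2 mod 13 = [4, 12, 1, 9, 9].
  S_2 = Σ v_i α_i^2 r_i = 12·4·4 + 11·12·8 + 8·1·0 + 4·9·6 + 4·9·1 = 1500 ≡ 5.
  S = (8, 1, 5) ≠ 0, so r is not a codeword (an error is present).
Step 3: locate the error. For a single error e at position i, S_ℓ = v_i·e·α_i^ℓ, so α_err = S_1/S_0.
  S_0^{−1} = 8^{−1} = 5 (mod 13), so α_err = 1·5 = 5 ≡ 5 = α_2. Error position i = 2.
  Consistency check: S_2/S_1 = 5·1 = 5 ≡ 5 = α_err ✓ (single-error assumption holds).
Step 4: error magnitude e = S_0/v_2 = S_0·∏_{j≠2}(α_2 − α_j) = 8·6 = 48 ≡ 9 (mod 13).
Step 5: correct position 2: c_2 = r_2 − e = 8 − 9 ≡ 12 (mod 13). Hence c = [4, 12, 0, 6, 1].
  Check: interpolating c through the α_i gives m(x) = 10 + 3·x (degree < 2) with m(α_i) = c_i for every i, so c is indeed a codeword.


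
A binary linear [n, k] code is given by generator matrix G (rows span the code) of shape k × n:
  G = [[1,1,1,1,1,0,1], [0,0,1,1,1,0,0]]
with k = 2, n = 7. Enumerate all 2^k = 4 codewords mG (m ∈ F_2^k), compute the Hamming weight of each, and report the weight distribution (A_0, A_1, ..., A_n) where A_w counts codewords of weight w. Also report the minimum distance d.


Weight distribution: A_0 = 1, A_3 = 2, A_6 = 1. Minimum distance d = 3.

Enumerate all 2^2 = 4 messages m ∈ F_2^2.
For each, compute codeword c = mG in F_2^7, then tally its weight.
  m = 00 → c = 0000000, weight = 0.
  m = 10 → c = 1111101, weight = 6.
  m = 01 → c = 0011100, weight = 3.
  m = 11 → c = 1100001, weight = 3.
Tally weights:
  weight 0: 1 codewords.
  weight 3: 2 codewords.
  weight 6: 1 codewords.
Minimum distance d = smallest w > 0 with A_w > 0 = 3.
Sanity: Σ A_w = 4 = 2^2 = 4 ✓.


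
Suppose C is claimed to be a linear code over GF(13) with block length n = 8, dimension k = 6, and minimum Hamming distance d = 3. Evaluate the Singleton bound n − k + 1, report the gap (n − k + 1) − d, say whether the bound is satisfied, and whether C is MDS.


Singleton RHS = n − k + 1 = 3, slack = 0, bound satisfied, MDS.

Singleton bound: d ≤ n − k + 1.
Here n = 8, k = 6, so n − k + 1 = 3.
Given d = 3, check d ≤ 3: YES.
Slack = (n − k + 1) − d = 0.
The code is MDS (slack = 0).
Description: the claimed parameters are [8, 6, 3]_13; such a code would be MDS (meets Singleton bound).


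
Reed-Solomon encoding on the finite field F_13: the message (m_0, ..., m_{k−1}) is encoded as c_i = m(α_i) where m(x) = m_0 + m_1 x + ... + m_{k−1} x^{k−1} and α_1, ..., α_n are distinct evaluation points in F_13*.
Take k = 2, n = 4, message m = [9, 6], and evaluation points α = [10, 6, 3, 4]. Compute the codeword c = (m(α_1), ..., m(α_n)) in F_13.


c = [4, 6, 1, 7]

Message polynomial: m(x) = 9 + 6·x (mod 13).
For each evaluation point α_i, compute m(α_i) mod 13:
  α_1 = 10: Horner steps 6 → 4, so m(10) = 4.
  α_2 = 6: Horner steps 6 → 6, so m(6) = 6.
  α_3 = 3: Horner steps 6 → 1, so m(3) = 1.
  α_4 = 4: Horner steps 6 → 7, so m(4) = 7.
Codeword c = [4, 6, 1, 7] ∈ F_13^4.


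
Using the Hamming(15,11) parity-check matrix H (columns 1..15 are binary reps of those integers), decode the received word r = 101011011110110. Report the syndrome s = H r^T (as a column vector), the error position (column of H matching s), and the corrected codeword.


s = (0, 0, 1, 0)^T, error position = 2, corrected codeword c = 111011011110110

Compute s = H r^T mod 2 one row at a time:
  s_1 = 1 + 1 + 1 + 1 + 0 + 1 + 1 + 0 = 6 ≡ 0 (mod 2).
  s_2 = 0 + 1 + 1 + 0 + 0 + 1 + 1 + 0 = 4 ≡ 0 (mod 2).
  s_3 = 0 + 1 + 1 + 0 + 1 + 1 + 1 + 0 = 5 ≡ 1 (mod 2).
  s_4 = 1 + 1 + 1 + 0 + 1 + 1 + 1 + 0 = 6 ≡ 0 (mod 2).
s = (0, 0, 1, 0)^T — this equals column 2 of H (binary 0010), so error is at position 2.
Correct: flip bit 2 of r = 101011011110110 to get c = 111011011110110.


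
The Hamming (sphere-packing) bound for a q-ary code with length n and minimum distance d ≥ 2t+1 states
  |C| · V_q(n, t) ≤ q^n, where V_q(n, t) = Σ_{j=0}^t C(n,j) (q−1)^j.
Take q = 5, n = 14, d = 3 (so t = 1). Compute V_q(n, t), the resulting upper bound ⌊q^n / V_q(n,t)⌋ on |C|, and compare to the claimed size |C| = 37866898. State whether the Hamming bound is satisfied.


V_q(n, t) = 57, q^n = 6103515625, Hamming bound = 107079221, |C| = 37866898 ≤ bound (satisfied).

Step 1: Compute V_q(n, t) = Σ_{j=0}^1 C(n, j) (q−1)^j.
  j = 0: C(14,0)·(4)^0 = 1·1 = 1.
  j = 1: C(14,1)·(4)^1 = 14·4 = 56.
  V_q(n, t) = 1 + 56 = 57.
Step 2: q^n = 5^14 = 6103515625.
Step 3: Hamming bound ⌊q^n / V_q(n,t)⌋ = ⌊6103515625/57⌋ = 107079221.
Step 4: Compare |C| = 37866898 to 107079221: satisfied.
The claimed |C| lies below the Hamming bound.


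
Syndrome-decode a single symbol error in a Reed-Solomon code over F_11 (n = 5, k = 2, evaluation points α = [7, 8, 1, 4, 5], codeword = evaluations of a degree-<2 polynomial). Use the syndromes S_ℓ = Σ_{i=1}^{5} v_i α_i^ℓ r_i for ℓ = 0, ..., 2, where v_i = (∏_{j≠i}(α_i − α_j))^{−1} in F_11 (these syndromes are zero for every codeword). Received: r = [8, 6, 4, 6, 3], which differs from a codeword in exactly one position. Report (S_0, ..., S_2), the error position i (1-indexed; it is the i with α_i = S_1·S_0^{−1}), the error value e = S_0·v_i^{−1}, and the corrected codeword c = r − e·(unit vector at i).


S = (8, 9, 6), error at position 2, error magnitude e = 1, c = [8, 5, 4, 6, 3].

Step 1: column multipliers v_i = (∏_{j≠i}(α_i − α_j))^{−1} mod 11.
  i = 1 (α = 7): (7−8)(7−1)(7−4)(7−5) = (−1)·6·3·2 = −36 ≡ 8, so v_1 = 8^{−1} = 7 (mod 11).
  i = 2 (α = 8): (8−7)(8−1)(8−4)(8−5) = 1·7·4·3 = 84 ≡ 7, so v_2 = 7^{−1} = 8 (mod 11).
  i = 3 (α = 1): (1−7)(1−8)(1−4)(1−5) = (−6)·(−7)·(−3)·(−4) = 504 ≡ 9, so v_3 = 9^{−1} = 5 (mod 11).
  i = 4 (α = 4): (4−7)(4−8)(4−1)(4−5) = (−3)·(−4)·3·(−1) = −36 ≡ 8, so v_4 = 8^{−1} = 7 (mod 11).
  i = 5 (α = 5): (5−7)(5−8)(5−1)(5−4) = (−2)·(−3)·4·1 = 24 ≡ 2, so v_5 = 2^{−1} = 6 (mod 11).
  v = [7, 8, 5, 7, 6].
Step 2: syndromes of r = [8, 6, 4, 6, 3] (all sums mod 11).
  S_0 = Σ v_i r_i = 7·8 + 8·6 + 5·4 + 7·6 + 6·3 = 184 ≡ 8.
  S_1 = Σ v_i α_i r_i = 7·7·8 + 8·8·6 + 5·1·4 + 7·4·6 + 6·5·3 = 1054 ≡ 9.
  α_i^2 mod 11 = [5, 9, 1, 5, 3].
  S_2 = Σ v_i α_i^2 r_i = 7·5·8 + 8·9·6 + 5·1·4 + 7·5·6 + 6·3·3 = 996 ≡ 6.
  S = (8, 9, 6) ≠ 0, so r is not a codeword (an error is present).
Step 3: locate the error. For a single error e at position i, S_ℓ = v_i·e·α_i^ℓ, so α_err = S_1/S_0.
  S_0^{−1} = 8^{−1} = 7 (mod 11), so α_err = 9·7 = 63 ≡ 8 = α_2. Error position i = 2.
  Consistency check: S_2/S_1 = 6·5 = 30 ≡ 8 = α_err ✓ (single-error assumption holds).
Step 4: error magnitude e = S_0/v_2 = S_0·∏_{j≠2}(α_2 − α_j) = 8·7 = 56 ≡ 1 (mod 11).
Step 5: correct position 2: c_2 = r_2 − e = 6 − 1 ≡ 5 (mod 11). Hence c = [8, 5, 4, 6, 3].
  Check: interpolating c through the α_i gives m(x) = 7 + 8·x (degree < 2) with m(α_i) = c_i for every i, so c is indeed a codeword.


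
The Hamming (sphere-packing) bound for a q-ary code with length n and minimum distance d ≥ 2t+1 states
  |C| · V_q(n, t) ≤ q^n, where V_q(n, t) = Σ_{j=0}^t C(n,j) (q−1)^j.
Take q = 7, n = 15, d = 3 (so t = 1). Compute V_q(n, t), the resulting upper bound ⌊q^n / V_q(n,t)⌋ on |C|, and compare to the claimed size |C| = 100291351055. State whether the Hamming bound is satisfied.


V_q(n, t) = 91, q^n = 4747561509943, Hamming bound = 52171005603, |C| = 100291351055 > bound (violated).

Step 1: Compute V_q(n, t) = Σ_{j=0}^1 C(n, j) (q−1)^j.
  j = 0: C(15,0)·(6)^0 = 1·1 = 1.
  j = 1: C(15,1)·(6)^1 = 15·6 = 90.
  V_q(n, t) = 1 + 90 = 91.
Step 2: q^n = 7^15 = 4747561509943.
Step 3: Hamming bound ⌊q^n / V_q(n,t)⌋ = ⌊4747561509943/91⌋ = 52171005603.
Step 4: Compare |C| = 100291351055 to 52171005603: violated.
The claimed |C| lies above the Hamming bound, so no 7-ary code of length 15 with d ≥ 3 can have 100291351055 codewords.


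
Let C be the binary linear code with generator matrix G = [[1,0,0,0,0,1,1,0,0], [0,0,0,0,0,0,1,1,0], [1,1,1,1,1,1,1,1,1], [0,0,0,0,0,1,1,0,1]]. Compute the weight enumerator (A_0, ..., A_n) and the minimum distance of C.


Weight distribution: A_0 = 1, A_2 = 2, A_3 = 4, A_4 = 1, A_5 = 1, A_6 = 4, A_7 = 2, A_9 = 1. Minimum distance d = 2.

Enumerate all 2^4 = 16 messages m ∈ F_2^4.
For each, compute codeword c = mG in F_2^9, then tally its weight.
  m = 0000 → c = 000000000, weight = 0.
  m = 1000 → c = 100001100, weight = 3.
  m = 0100 → c = 000000110, weight = 2.
  m = 1100 → c = 100001010, weight = 3.
  m = 0010 → c = 111111111, weight = 9.
  m = 1010 → c = 011110011, weight = 6.
  m = 0110 → c = 111111001, weight = 7.
  m = 1110 → c = 011110101, weight = 6.
  m = 0001 → c = 000001101, weight = 3.
  m = 1001 → c = 100000001, weight = 2.
  m = 0101 → c = 000001011, weight = 3.
  m = 1101 → c = 100000111, weight = 4.
  m = 0011 → c = 111110010, weight = 6.
  m = 1011 → c = 011111110, weight = 7.
  m = 0111 → c = 111110100, weight = 6.
  m = 1111 → c = 011111000, weight = 5.
Tally weights:
  weight 0: 1 codewords.
  weight 2: 2 codewords.
  weight 3: 4 codewords.
  weight 4: 1 codewords.
  weight 5: 1 codewords.
  weight 6: 4 codewords.
  weight 7: 2 codewords.
  weight 9: 1 codewords.
Minimum distance d = smallest w > 0 with A_w > 0 = 2.
Sanity: Σ A_w = 16 = 2^4 = 16 ✓.


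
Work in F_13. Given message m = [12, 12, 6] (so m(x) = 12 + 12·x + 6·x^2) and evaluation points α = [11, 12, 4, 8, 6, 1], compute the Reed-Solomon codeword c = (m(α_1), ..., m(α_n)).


c = [12, 6, 0, 11, 1, 4]

Message polynomial: m(x) = 12 + 12·x + 6·x^2 (mod 13).
For each evaluation point α_i, compute m(α_i) mod 13:
  α_1 = 11: Horner steps 6 → 0 → 12, so m(11) = 12.
  α_2 = 12: Horner steps 6 → 6 → 6, so m(12) = 6.
  α_3 = 4: Horner steps 6 → 10 → 0, so m(4) = 0.
  α_4 = 8: Horner steps 6 → 8 → 11, so m(8) = 11.
  α_5 = 6: Horner steps 6 → 9 → 1, so m(6) = 1.
  α_6 = 1: Horner steps 6 → 5 → 4, so m(1) = 4.
Codeword c = [12, 6, 0, 11, 1, 4] ∈ F_13^6.


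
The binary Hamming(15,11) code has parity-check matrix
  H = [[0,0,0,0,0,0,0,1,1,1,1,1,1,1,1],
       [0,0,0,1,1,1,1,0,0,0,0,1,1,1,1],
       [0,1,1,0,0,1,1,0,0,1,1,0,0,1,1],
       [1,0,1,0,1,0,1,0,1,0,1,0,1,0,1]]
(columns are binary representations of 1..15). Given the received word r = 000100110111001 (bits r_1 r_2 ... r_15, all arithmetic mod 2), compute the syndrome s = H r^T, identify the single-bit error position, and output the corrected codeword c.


s = (1, 0, 0, 1)^T, error position = 9, corrected codeword c = 000100111111001

Compute s = H r^T mod 2 one row at a time:
  s_1 = 1 + 0 + 1 + 1 + 1 + 0 + 0 + 1 = 5 ≡ 1 (mod 2).
  s_2 = 1 + 0 + 0 + 1 + 1 + 0 + 0 + 1 = 4 ≡ 0 (mod 2).
  s_3 = 0 + 0 + 0 + 1 + 1 + 1 + 0 + 1 = 4 ≡ 0 (mod 2).
  s_4 = 0 + 0 + 0 + 1 + 0 + 1 + 0 + 1 = 3 ≡ 1 (mod 2).
s = (1, 0, 0, 1)^T — this equals column 9 of H (binary 1001), so error is at position 9.
Correct: flip bit 9 of r = 000100110111001 to get c = 000100111111001.


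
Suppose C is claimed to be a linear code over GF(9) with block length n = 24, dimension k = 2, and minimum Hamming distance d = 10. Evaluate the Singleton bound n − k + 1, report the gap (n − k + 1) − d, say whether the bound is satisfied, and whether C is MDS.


Singleton RHS = n − k + 1 = 23, slack = 13, bound satisfied, not MDS.

Singleton bound: d ≤ n − k + 1.
Here n = 24, k = 2, so n − k + 1 = 23.
Given d = 10, check d ≤ 23: YES.
Slack = (n − k + 1) − d = 13.
The code is NOT MDS (slack = 13 > 0).
Description: the claimed parameters are [24, 2, 10]_9; such a code would be non-MDS.


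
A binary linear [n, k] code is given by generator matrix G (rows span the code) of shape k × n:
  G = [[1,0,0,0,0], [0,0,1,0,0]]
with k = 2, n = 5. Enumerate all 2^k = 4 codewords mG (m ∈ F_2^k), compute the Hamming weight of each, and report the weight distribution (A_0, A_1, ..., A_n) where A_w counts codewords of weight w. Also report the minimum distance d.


Weight distribution: A_0 = 1, A_1 = 2, A_2 = 1. Minimum distance d = 1.

Enumerate all 2^2 = 4 messages m ∈ F_2^2.
For each, compute codeword c = mG in F_2^5, then tally its weight.
  m = 00 → c = 00000, weight = 0.
  m = 10 → c = 10000, weight = 1.
  m = 01 → c = 00100, weight = 1.
  m = 11 → c = 10100, weight = 2.
Tally weights:
  weight 0: 1 codewords.
  weight 1: 2 codewords.
  weight 2: 1 codewords.
Minimum distance d = smallest w > 0 with A_w > 0 = 1.
Sanity: Σ A_w = 4 = 2^2 = 4 ✓.


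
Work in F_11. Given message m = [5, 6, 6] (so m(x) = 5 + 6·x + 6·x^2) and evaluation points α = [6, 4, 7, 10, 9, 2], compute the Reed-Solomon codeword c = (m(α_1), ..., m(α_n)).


c = [4, 4, 0, 5, 6, 8]

Message polynomial: m(x) = 5 + 6·x + 6·x^2 (mod 11).
For each evaluation point α_i, compute m(α_i) mod 11:
  α_1 = 6: Horner steps 6 → 9 → 4, so m(6) = 4.
  α_2 = 4: Horner steps 6 → 8 → 4, so m(4) = 4.
  α_3 = 7: Horner steps 6 → 4 → 0, so m(7) = 0.
  α_4 = 10: Horner steps 6 → 0 → 5, so m(10) = 5.
  α_5 = 9: Horner steps 6 → 5 → 6, so m(9) = 6.
  α_6 = 2: Horner steps 6 → 7 → 8, so m(2) = 8.
Codeword c = [4, 4, 0, 5, 6, 8] ∈ F_11^6.


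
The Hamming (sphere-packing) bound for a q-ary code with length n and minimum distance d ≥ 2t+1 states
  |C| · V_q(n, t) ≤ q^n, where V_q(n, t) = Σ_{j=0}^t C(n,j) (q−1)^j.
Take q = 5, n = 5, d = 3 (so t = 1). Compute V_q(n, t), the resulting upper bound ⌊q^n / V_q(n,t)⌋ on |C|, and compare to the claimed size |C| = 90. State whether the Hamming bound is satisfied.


V_q(n, t) = 21, q^n = 3125, Hamming bound = 148, |C| = 90 ≤ bound (satisfied).

Step 1: Compute V_q(n, t) = Σ_{j=0}^1 C(n, j) (q−1)^j.
  j = 0: C(5,0)·(4)^0 = 1·1 = 1.
  j = 1: C(5,1)·(4)^1 = 5·4 = 20.
  V_q(n, t) = 1 + 20 = 21.
Step 2: q^n = 5^5 = 3125.
Step 3: Hamming bound ⌊q^n / V_q(n,t)⌋ = ⌊3125/21⌋ = 148.
Step 4: Compare |C| = 90 to 148: satisfied.
The claimed |C| lies below the Hamming bound.


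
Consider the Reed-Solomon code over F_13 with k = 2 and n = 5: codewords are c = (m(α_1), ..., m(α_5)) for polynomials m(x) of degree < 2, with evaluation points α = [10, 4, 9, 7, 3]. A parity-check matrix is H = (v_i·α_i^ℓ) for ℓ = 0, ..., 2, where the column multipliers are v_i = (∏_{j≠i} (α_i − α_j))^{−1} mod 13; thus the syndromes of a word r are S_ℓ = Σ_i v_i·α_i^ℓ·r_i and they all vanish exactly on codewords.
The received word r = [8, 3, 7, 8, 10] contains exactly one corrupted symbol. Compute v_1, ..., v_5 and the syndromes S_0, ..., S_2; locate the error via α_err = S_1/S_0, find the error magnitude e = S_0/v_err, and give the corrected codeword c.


S = (11, 6, 8), error at position 1, error magnitude e = 8, c = [0, 3, 7, 8, 10].

Step 1: column multipliers v_i = (∏_{j≠i}(α_i − α_j))^{−1} mod 13.
  i = 1 (α = 10): (10−4)(10−9)(10−7)(10−3) = 6·1·3·7 = 126 ≡ 9, so v_1 = 9^{−1} = 3 (mod 13).
  i = 2 (α = 4): (4−10)(4−9)(4−7)(4−3) = (−6)·(−5)·(−3)·1 = −90 ≡ 1, so v_2 = 1^{−1} = 1 (mod 13).
  i = 3 (α = 9): (9−10)(9−4)(9−7)(9−3) = (−1)·5·2·6 = −60 ≡ 5, so v_3 = 5^{−1} = 8 (mod 13).
  i = 4 (α = 7): (7−10)(7−4)(7−9)(7−3) = (−3)·3·(−2)·4 = 72 ≡ 7, so v_4 = 7^{−1} = 2 (mod 13).
  i = 5 (α = 3): (3−10)(3−4)(3−9)(3−7) = (−7)·(−1)·(−6)·(−4) = 168 ≡ 12, so v_5 = 12^{−1} = 12 (mod 13).
  v = [3, 1, 8, 2, 12].
Step 2: syndromes of r = [8, 3, 7, 8, 10] (all sums mod 13).
  S_0 = Σ v_i r_i = 3·8 + 1·3 + 8·7 + 2·8 + 12·10 = 219 ≡ 11.
  S_1 = Σ v_i α_i r_i = 3·10·8 + 1·4·3 + 8·9·7 + 2·7·8 + 12·3·10 = 1228 ≡ 6.
  α_i^2 mod 13 = [9, 3, 3, 10, 9].
  S_2 = Σ v_i α_i^2 r_i = 3·9·8 + 1·3·3 + 8·3·7 + 2·10·8 + 12·9·10 = 1633 ≡ 8.
  S = (11, 6, 8) ≠ 0, so r is not a codeword (an error is present).
Step 3: locate the error. For a single error e at position i, S_ℓ = v_i·e·α_i^ℓ, so α_err = S_1/S_0.
  S_0^{−1} = 11^{−1} = 6 (mod 13), so α_err = 6·6 = 36 ≡ 10 = α_1. Error position i = 1.
  Consistency check: S_2/S_1 = 8·11 = 88 ≡ 10 = α_err ✓ (single-error assumption holds).
Step 4: error magnitude e = S_0/v_1 = S_0·∏_{j≠1}(α_1 − α_j) = 11·9 = 99 ≡ 8 (mod 13).
Step 5: correct position 1: c_1 = r_1 − e = 8 − 8 ≡ 0 (mod 13). Hence c = [0, 3, 7, 8, 10].
  Check: interpolating c through the α_i gives m(x) = 5 + 6·x (degree < 2) with m(α_i) = c_i for every i, so c is indeed a codeword.


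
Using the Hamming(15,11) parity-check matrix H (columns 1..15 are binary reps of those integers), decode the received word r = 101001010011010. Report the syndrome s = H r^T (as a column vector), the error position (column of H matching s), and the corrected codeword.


s = (0, 1, 0, 1)^T, error position = 5, corrected codeword c = 101011010011010

Compute s = H r^T mod 2 one row at a time:
  s_1 = 1 + 0 + 0 + 1 + 1 + 0 + 1 + 0 = 4 ≡ 0 (mod 2).
  s_2 = 0 + 0 + 1 + 0 + 1 + 0 + 1 + 0 = 3 ≡ 1 (mod 2).
  s_3 = 0 + 1 + 1 + 0 + 0 + 1 + 1 + 0 = 4 ≡ 0 (mod 2).
  s_4 = 1 + 1 + 0 + 0 + 0 + 1 + 0 + 0 = 3 ≡ 1 (mod 2).
s = (0, 1, 0, 1)^T — this equals column 5 of H (binary 0101), so error is at position 5.
Correct: flip bit 5 of r = 101001010011010 to get c = 101011010011010.


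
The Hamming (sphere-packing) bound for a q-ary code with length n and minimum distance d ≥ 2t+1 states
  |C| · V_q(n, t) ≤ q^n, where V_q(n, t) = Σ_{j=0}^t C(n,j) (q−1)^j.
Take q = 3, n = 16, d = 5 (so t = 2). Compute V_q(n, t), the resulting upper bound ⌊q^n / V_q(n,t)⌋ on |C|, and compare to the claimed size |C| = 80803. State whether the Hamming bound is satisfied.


V_q(n, t) = 513, q^n = 43046721, Hamming bound = 83911, |C| = 80803 ≤ bound (satisfied).

Step 1: Compute V_q(n, t) = Σ_{j=0}^2 C(n, j) (q−1)^j.
  j = 0: C(16,0)·(2)^0 = 1·1 = 1.
  j = 1: C(16,1)·(2)^1 = 16·2 = 32.
  j = 2: C(16,2)·(2)^2 = 120·4 = 480.
  V_q(n, t) = 1 + 32 + 480 = 513.
Step 2: q^n = 3^16 = 43046721.
Step 3: Hamming bound ⌊q^n / V_q(n,t)⌋ = ⌊43046721/513⌋ = 83911.
Step 4: Compare |C| = 80803 to 83911: satisfied.
The claimed |C| lies below the Hamming bound.


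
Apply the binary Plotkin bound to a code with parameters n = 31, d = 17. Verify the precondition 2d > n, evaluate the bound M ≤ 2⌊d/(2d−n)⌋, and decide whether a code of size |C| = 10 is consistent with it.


Plotkin bound M ≤ 10; given |C| = 10 ≤ bound (satisfied).

Check applicability: 2d = 34, n = 31.
2d − n = 3 > 0, so Plotkin applies.
Compute d/(2d−n) = 17/3 ≈ 5.6667.
⌊d/(2d−n)⌋ = 5.
Plotkin bound: M ≤ 2·5 = 10.
Given |C| = 10, check: satisfied.
This |C| is at the Plotkin bound.
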